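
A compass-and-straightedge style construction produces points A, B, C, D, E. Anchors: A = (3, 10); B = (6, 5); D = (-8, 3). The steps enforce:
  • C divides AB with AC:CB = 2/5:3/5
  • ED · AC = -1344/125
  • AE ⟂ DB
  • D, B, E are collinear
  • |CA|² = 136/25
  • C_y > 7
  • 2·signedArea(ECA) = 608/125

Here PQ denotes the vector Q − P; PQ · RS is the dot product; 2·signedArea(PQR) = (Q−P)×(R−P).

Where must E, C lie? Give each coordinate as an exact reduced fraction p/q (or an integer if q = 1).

1. E_x = 94/25  [D, B, E are collinear ∩ AE ⟂ DB]
2. E_y = 117/25  [D, B, E are collinear ∩ AE ⟂ DB]
   → E = (94/25, 117/25)
3. C_x = 21/5  [C divides AB with AC:CB = 2/5:3/5]
4. C_y = 8  [C divides AB with AC:CB = 2/5:3/5]
   → C = (21/5, 8)

C = (21/5, 8)
E = (94/25, 117/25)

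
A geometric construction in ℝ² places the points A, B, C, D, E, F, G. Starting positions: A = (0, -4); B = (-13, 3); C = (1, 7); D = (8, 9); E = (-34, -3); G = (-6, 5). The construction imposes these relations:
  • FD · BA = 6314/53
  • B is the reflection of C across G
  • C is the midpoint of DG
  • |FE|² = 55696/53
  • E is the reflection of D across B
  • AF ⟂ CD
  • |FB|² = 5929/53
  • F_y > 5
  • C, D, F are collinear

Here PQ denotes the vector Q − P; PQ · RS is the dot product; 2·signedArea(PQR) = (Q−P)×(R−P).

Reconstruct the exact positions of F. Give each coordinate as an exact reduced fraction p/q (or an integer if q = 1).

F = (-150/53, 313/53)

1. F_x = -150/53  [C, D, F are collinear ∩ AF ⟂ CD]
2. F_y = 313/53  [C, D, F are collinear ∩ AF ⟂ CD]
   → F = (-150/53, 313/53)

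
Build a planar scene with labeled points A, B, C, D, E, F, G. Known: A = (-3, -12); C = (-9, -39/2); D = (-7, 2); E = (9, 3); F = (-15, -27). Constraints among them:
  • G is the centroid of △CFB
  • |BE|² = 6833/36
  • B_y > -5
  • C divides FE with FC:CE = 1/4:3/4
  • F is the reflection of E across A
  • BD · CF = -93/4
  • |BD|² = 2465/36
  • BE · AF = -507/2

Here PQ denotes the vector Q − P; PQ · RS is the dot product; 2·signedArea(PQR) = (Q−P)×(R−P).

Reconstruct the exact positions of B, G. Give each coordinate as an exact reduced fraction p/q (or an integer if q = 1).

B = (-7/3, -29/6)
G = (-79/9, -154/9)

1. B_x = -7/3  [line 12·x + 15·y + 201/2 = 0 ∩ |BE|² = 6833/36]
2. B_y = -29/6  [line 12·x + 15·y + 201/2 = 0 ∩ |BE|² = 6833/36]
   → B = (-7/3, -29/6)
3. G_x = -79/9  [G is the centroid of △CFB]
4. G_y = -154/9  [G is the centroid of △CFB]
   → G = (-79/9, -154/9)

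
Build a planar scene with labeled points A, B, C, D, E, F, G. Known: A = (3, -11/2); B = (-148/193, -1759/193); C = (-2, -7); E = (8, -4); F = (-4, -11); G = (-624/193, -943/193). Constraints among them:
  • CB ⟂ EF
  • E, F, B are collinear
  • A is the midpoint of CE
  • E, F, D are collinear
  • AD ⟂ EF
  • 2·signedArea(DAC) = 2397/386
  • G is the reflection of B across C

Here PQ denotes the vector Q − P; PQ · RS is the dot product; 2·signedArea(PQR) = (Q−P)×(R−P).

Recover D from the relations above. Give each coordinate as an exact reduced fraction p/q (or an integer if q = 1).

D = (698/193, -2531/386)

1. D_x = 698/193  [E, F, D are collinear ∩ AD ⟂ EF]
2. D_y = -2531/386  [E, F, D are collinear ∩ AD ⟂ EF]
   → D = (698/193, -2531/386)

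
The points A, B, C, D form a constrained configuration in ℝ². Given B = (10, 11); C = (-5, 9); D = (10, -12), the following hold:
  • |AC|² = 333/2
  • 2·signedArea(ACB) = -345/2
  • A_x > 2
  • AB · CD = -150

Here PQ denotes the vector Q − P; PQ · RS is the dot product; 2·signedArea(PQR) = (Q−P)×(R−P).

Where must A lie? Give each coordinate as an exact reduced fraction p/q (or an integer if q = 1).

1. A_x = 5/2  [AB · CD = -150 ∩ 2·signedArea(ACB) = -345/2]
2. A_y = -3/2  [AB · CD = -150 ∩ 2·signedArea(ACB) = -345/2]
   → A = (5/2, -3/2)

A = (5/2, -3/2)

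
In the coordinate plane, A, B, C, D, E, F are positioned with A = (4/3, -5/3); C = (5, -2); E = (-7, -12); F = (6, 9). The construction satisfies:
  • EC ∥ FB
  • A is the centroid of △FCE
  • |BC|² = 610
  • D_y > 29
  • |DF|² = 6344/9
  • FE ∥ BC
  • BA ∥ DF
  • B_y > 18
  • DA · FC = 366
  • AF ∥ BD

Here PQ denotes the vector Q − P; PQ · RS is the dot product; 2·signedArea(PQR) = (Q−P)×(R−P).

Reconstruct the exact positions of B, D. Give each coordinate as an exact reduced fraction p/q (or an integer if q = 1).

B = (18, 19)
D = (68/3, 89/3)

1. B_x = 18  [FE ∥ BC ∩ EC ∥ FB]
2. B_y = 19  [FE ∥ BC ∩ EC ∥ FB]
   → B = (18, 19)
3. D_x = 68/3  [BA ∥ DF ∩ AF ∥ BD]
4. D_y = 89/3  [BA ∥ DF ∩ AF ∥ BD]
   → D = (68/3, 89/3)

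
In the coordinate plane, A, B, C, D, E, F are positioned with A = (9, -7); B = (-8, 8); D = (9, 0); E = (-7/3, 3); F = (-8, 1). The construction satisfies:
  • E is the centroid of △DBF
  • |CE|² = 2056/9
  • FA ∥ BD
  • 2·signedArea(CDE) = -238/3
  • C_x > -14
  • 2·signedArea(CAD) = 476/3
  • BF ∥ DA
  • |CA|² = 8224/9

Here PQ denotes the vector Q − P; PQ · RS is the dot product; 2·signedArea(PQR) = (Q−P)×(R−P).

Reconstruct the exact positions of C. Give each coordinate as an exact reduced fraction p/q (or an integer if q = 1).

C = (-41/3, 13)

1. C_x = -41/3  [2·signedArea(CDE) = -238/3 ∩ 2·signedArea(CAD) = 476/3]
2. C_y = 13  [2·signedArea(CDE) = -238/3 ∩ 2·signedArea(CAD) = 476/3]
   → C = (-41/3, 13)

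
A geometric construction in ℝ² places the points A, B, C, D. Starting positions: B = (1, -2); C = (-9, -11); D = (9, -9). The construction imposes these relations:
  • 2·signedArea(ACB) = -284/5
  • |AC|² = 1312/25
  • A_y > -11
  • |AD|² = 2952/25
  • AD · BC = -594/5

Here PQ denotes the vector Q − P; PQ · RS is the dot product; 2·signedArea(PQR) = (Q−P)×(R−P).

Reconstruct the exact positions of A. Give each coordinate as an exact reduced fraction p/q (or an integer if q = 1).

1. A_x = -9/5  [AD · BC = -594/5 ∩ 2·signedArea(ACB) = -284/5]
2. A_y = -51/5  [AD · BC = -594/5 ∩ 2·signedArea(ACB) = -284/5]
   → A = (-9/5, -51/5)

A = (-9/5, -51/5)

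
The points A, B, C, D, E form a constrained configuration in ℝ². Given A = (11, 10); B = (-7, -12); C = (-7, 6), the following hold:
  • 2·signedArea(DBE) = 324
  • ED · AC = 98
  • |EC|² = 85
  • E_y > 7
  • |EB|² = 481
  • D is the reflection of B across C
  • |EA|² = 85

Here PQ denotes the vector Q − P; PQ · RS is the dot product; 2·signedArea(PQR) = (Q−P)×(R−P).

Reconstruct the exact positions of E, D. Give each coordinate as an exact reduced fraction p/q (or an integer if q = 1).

D = (-7, 24)
E = (2, 8)

1. D_x = -7  [D is the reflection of B across C]
2. D_y = 24  [D is the reflection of B across C]
   → D = (-7, 24)
3. E_x = 2  [ED · AC = 98 ∩ 2·signedArea(DBE) = 324]
4. E_y = 8  [ED · AC = 98 ∩ 2·signedArea(DBE) = 324]
   → E = (2, 8)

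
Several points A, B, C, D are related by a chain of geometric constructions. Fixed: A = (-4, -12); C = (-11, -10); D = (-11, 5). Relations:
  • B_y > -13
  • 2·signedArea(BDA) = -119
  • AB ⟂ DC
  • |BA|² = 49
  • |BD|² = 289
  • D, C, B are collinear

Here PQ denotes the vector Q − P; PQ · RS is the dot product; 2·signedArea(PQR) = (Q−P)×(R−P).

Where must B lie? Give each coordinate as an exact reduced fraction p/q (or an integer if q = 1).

1. B_x = -11  [D, C, B are collinear ∩ AB ⟂ DC]
2. B_y = -12  [D, C, B are collinear ∩ AB ⟂ DC]
   → B = (-11, -12)

B = (-11, -12)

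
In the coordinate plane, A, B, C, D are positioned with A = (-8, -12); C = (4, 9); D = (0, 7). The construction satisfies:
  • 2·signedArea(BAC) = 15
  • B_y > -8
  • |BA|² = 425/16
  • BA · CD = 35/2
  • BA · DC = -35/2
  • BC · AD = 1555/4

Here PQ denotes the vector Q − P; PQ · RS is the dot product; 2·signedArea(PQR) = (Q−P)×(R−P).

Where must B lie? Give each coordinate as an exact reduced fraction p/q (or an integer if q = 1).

B = (-6, -29/4)

1. B_x = -6  [BC · AD = 1555/4 ∩ BA · DC = -35/2]
2. B_y = -29/4  [BC · AD = 1555/4 ∩ BA · DC = -35/2]
   → B = (-6, -29/4)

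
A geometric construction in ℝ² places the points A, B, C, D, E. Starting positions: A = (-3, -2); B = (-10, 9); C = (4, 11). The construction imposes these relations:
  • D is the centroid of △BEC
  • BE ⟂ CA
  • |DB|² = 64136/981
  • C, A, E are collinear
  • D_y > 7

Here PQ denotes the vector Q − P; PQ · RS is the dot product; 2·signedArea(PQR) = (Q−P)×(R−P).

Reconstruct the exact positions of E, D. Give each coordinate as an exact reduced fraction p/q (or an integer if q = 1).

D = (-652/327, 2573/327)
E = (2/109, 393/109)

1. E_x = 2/109  [C, A, E are collinear ∩ BE ⟂ CA]
2. E_y = 393/109  [C, A, E are collinear ∩ BE ⟂ CA]
   → E = (2/109, 393/109)
3. D_x = -652/327  [D is the centroid of △BEC]
4. D_y = 2573/327  [D is the centroid of △BEC]
   → D = (-652/327, 2573/327)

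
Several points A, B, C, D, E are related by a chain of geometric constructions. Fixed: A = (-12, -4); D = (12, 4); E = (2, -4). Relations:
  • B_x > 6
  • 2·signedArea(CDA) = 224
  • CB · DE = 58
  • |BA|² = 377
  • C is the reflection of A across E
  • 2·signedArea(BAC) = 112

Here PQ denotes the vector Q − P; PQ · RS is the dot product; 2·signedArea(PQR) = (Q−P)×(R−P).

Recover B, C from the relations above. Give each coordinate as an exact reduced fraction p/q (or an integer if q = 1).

B = (7, 0)
C = (16, -4)

1. C_x = 16  [C is the reflection of A across E]
2. C_y = -4  [C is the reflection of A across E]
   → C = (16, -4)
3. B_x = 7  [2·signedArea(BAC) = 112 ∩ CB · DE = 58]
4. B_y = 0  [2·signedArea(BAC) = 112 ∩ CB · DE = 58]
   → B = (7, 0)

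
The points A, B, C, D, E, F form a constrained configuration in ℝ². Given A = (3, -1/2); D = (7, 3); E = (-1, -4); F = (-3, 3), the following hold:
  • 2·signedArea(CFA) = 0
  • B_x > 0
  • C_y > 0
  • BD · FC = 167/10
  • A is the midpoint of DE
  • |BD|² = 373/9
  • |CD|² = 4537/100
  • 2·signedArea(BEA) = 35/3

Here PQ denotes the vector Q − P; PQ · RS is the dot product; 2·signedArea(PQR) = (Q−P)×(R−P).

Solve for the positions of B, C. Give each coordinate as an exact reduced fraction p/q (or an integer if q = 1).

1. C_x = 3/5  [line 7/2·x + 6·y + -15/2 = 0 ∩ |CD|² = 4537/100]
2. C_y = 9/10  [line 7/2·x + 6·y + -15/2 = 0 ∩ |CD|² = 4537/100]
   → C = (3/5, 9/10)
3. B_x = 1  [BD · FC = 167/10 ∩ 2·signedArea(BEA) = 35/3]
4. B_y = 2/3  [BD · FC = 167/10 ∩ 2·signedArea(BEA) = 35/3]
   → B = (1, 2/3)

B = (1, 2/3)
C = (3/5, 9/10)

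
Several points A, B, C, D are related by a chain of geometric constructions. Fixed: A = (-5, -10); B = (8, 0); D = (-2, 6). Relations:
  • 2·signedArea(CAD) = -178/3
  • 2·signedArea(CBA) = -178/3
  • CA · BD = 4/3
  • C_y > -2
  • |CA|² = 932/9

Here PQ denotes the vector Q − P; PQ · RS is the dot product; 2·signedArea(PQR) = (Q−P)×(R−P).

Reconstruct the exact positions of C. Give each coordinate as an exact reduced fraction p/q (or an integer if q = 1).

1. C_x = 1/3  [2·signedArea(CAD) = -178/3 ∩ 2·signedArea(CBA) = -178/3]
2. C_y = -4/3  [2·signedArea(CAD) = -178/3 ∩ 2·signedArea(CBA) = -178/3]
   → C = (1/3, -4/3)

C = (1/3, -4/3)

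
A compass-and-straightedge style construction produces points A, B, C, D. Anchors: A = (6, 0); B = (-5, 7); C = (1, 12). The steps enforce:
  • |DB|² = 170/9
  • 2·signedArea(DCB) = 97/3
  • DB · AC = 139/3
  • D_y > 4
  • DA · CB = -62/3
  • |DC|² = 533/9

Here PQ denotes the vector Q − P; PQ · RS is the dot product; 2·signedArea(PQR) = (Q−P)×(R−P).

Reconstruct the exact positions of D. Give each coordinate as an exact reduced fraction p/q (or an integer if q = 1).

D = (-4/3, 14/3)

1. D_x = -4/3  [2·signedArea(DCB) = 97/3 ∩ DB · AC = 139/3]
2. D_y = 14/3  [2·signedArea(DCB) = 97/3 ∩ DB · AC = 139/3]
   → D = (-4/3, 14/3)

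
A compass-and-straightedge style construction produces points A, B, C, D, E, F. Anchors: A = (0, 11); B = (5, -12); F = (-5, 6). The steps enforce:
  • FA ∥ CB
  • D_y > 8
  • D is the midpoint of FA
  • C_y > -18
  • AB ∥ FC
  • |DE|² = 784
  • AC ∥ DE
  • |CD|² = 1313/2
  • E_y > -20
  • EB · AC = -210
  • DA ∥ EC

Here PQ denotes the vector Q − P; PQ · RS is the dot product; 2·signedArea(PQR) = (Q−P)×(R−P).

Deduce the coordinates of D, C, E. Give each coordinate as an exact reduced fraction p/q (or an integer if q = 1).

1. D_x = -5/2  [D is the midpoint of FA]
2. D_y = 17/2  [D is the midpoint of FA]
   → D = (-5/2, 17/2)
3. C_x = 0  [FA ∥ CB ∩ AB ∥ FC]
4. C_y = -17  [FA ∥ CB ∩ AB ∥ FC]
   → C = (0, -17)
5. E_x = -5/2  [DA ∥ EC ∩ AC ∥ DE]
6. E_y = -39/2  [DA ∥ EC ∩ AC ∥ DE]
   → E = (-5/2, -39/2)

C = (0, -17)
D = (-5/2, 17/2)
E = (-5/2, -39/2)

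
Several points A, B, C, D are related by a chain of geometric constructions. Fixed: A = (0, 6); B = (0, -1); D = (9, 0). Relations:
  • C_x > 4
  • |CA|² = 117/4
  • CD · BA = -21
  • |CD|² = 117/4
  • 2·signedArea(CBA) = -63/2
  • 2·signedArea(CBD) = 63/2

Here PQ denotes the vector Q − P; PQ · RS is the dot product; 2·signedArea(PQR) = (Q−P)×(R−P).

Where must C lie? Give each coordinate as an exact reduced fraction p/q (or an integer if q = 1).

1. C_x = 9/2  [2·signedArea(CBD) = 63/2 ∩ 2·signedArea(CBA) = -63/2]
2. C_y = 3  [2·signedArea(CBD) = 63/2 ∩ 2·signedArea(CBA) = -63/2]
   → C = (9/2, 3)

C = (9/2, 3)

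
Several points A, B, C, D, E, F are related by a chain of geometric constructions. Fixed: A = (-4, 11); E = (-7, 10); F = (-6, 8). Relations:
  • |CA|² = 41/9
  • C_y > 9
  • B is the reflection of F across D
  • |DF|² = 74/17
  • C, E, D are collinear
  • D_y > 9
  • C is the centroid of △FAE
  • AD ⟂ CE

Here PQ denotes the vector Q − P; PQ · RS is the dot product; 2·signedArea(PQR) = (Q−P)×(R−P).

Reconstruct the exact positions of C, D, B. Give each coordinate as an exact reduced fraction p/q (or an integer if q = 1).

B = (-48/17, 182/17)
C = (-17/3, 29/3)
D = (-75/17, 159/17)

1. C_x = -17/3  [C is the centroid of △FAE]
2. C_y = 29/3  [C is the centroid of △FAE]
   → C = (-17/3, 29/3)
3. D_x = -75/17  [C, E, D are collinear ∩ AD ⟂ CE]
4. D_y = 159/17  [C, E, D are collinear ∩ AD ⟂ CE]
   → D = (-75/17, 159/17)
5. B_x = -48/17  [B is the reflection of F across D]
6. B_y = 182/17  [B is the reflection of F across D]
   → B = (-48/17, 182/17)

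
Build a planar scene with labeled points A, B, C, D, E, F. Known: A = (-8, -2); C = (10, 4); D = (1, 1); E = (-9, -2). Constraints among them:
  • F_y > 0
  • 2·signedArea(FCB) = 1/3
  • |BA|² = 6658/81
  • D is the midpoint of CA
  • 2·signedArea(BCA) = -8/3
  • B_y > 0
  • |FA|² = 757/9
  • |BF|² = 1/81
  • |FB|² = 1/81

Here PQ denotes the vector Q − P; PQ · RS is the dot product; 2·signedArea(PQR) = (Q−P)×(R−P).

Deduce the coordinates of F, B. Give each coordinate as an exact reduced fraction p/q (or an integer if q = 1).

1. B_x = 5/9  [line 6·x + -18·y + 44/3 = 0 ∩ |BA|² = 6658/81]
2. B_y = 1  [line 6·x + -18·y + 44/3 = 0 ∩ |BA|² = 6658/81]
   → B = (5/9, 1)
3. F_x = 2/3  [line 3·x + -85/9·y + 67/9 = 0 ∩ |FA|² = 757/9]
4. F_y = 1  [line 3·x + -85/9·y + 67/9 = 0 ∩ |FA|² = 757/9]
   → F = (2/3, 1)

B = (5/9, 1)
F = (2/3, 1)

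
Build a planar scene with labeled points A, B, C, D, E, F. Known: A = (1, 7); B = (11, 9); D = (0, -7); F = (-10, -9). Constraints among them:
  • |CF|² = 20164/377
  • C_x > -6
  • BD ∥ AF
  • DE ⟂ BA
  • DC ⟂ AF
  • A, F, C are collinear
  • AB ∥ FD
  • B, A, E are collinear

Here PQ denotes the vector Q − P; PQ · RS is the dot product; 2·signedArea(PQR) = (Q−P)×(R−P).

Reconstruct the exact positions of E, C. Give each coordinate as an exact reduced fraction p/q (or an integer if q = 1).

C = (-2208/377, -1121/377)
E = (-69/26, 163/26)

1. E_x = -69/26  [B, A, E are collinear ∩ DE ⟂ BA]
2. E_y = 163/26  [B, A, E are collinear ∩ DE ⟂ BA]
   → E = (-69/26, 163/26)
3. C_x = -2208/377  [A, F, C are collinear ∩ DC ⟂ AF]
4. C_y = -1121/377  [A, F, C are collinear ∩ DC ⟂ AF]
   → C = (-2208/377, -1121/377)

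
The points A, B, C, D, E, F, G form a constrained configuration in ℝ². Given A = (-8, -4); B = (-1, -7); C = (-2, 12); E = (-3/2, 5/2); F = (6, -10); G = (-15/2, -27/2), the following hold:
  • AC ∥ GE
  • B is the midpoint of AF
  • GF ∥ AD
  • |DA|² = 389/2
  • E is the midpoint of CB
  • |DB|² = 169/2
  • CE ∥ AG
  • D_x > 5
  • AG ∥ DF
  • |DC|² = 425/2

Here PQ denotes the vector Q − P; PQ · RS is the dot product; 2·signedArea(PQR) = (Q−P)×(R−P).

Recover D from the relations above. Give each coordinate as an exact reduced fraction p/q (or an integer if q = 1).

1. D_x = 11/2  [AG ∥ DF ∩ GF ∥ AD]
2. D_y = -1/2  [AG ∥ DF ∩ GF ∥ AD]
   → D = (11/2, -1/2)

D = (11/2, -1/2)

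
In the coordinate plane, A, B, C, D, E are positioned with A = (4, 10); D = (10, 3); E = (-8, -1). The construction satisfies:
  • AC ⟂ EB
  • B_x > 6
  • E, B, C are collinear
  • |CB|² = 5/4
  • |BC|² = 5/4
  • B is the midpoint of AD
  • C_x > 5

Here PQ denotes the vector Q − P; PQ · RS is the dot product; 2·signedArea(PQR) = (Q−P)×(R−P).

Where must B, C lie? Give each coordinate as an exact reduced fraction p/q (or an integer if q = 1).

B = (7, 13/2)
C = (6, 6)

1. B_x = 7  [B is the midpoint of AD]
2. B_y = 13/2  [B is the midpoint of AD]
   → B = (7, 13/2)
3. C_x = 6  [E, B, C are collinear ∩ AC ⟂ EB]
4. C_y = 6  [E, B, C are collinear ∩ AC ⟂ EB]
   → C = (6, 6)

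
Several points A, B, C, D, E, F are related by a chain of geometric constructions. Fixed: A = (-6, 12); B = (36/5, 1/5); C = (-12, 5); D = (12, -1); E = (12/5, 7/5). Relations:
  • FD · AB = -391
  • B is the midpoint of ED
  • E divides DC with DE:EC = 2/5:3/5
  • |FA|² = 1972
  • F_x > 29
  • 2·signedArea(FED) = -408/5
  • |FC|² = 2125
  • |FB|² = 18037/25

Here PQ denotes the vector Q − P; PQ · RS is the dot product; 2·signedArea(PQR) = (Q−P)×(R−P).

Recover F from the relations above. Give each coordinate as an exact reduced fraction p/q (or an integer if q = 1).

F = (30, -14)

1. F_x = 30  [2·signedArea(FED) = -408/5 ∩ FD · AB = -391]
2. F_y = -14  [2·signedArea(FED) = -408/5 ∩ FD · AB = -391]
   → F = (30, -14)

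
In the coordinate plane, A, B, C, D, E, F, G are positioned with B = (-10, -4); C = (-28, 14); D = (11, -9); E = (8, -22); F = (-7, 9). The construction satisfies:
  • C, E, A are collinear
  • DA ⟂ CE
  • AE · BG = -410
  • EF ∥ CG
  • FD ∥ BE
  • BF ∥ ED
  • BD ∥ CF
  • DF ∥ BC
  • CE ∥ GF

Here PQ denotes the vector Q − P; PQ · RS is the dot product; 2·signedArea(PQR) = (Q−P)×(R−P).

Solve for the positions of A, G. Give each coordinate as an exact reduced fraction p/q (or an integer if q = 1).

1. A_x = 3  [C, E, A are collinear ∩ DA ⟂ CE]
2. A_y = -17  [C, E, A are collinear ∩ DA ⟂ CE]
   → A = (3, -17)
3. G_x = -43  [CE ∥ GF ∩ EF ∥ CG]
4. G_y = 45  [CE ∥ GF ∩ EF ∥ CG]
   → G = (-43, 45)

A = (3, -17)
G = (-43, 45)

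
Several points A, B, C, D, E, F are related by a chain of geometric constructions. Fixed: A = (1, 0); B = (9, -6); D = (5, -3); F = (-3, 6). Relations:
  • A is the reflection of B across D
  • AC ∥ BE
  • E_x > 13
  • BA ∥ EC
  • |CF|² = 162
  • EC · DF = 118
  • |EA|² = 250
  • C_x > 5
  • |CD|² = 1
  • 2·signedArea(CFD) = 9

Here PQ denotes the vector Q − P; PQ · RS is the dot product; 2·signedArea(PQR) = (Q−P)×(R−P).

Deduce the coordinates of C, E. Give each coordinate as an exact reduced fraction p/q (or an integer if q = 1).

C = (6, -3)
E = (14, -9)

1. C_x = 6  [line 9·x + 8·y + -30 = 0 ∩ |CF|² = 162]
2. C_y = -3  [line 9·x + 8·y + -30 = 0 ∩ |CF|² = 162]
   → C = (6, -3)
3. E_x = 14  [BA ∥ EC ∩ AC ∥ BE]
4. E_y = -9  [BA ∥ EC ∩ AC ∥ BE]
   → E = (14, -9)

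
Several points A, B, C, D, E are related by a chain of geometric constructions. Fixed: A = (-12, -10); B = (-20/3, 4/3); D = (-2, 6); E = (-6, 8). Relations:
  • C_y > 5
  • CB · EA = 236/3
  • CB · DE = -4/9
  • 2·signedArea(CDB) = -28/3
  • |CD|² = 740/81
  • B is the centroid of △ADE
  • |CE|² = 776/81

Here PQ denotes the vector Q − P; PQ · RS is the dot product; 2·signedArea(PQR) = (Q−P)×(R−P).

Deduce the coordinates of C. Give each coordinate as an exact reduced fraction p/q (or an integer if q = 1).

C = (-44/9, 46/9)

1. C_x = -44/9  [2·signedArea(CDB) = -28/3 ∩ CB · EA = 236/3]
2. C_y = 46/9  [2·signedArea(CDB) = -28/3 ∩ CB · EA = 236/3]
   → C = (-44/9, 46/9)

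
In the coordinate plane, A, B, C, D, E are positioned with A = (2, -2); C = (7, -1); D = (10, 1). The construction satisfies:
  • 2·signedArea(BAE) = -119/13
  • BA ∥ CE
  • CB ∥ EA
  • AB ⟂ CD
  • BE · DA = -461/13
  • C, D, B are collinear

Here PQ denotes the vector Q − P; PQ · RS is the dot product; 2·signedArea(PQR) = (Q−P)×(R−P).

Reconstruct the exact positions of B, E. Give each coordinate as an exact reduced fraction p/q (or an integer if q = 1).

1. B_x = 40/13  [C, D, B are collinear ∩ AB ⟂ CD]
2. B_y = -47/13  [C, D, B are collinear ∩ AB ⟂ CD]
   → B = (40/13, -47/13)
3. E_x = 77/13  [CB ∥ EA ∩ BA ∥ CE]
4. E_y = 8/13  [CB ∥ EA ∩ BA ∥ CE]
   → E = (77/13, 8/13)

B = (40/13, -47/13)
E = (77/13, 8/13)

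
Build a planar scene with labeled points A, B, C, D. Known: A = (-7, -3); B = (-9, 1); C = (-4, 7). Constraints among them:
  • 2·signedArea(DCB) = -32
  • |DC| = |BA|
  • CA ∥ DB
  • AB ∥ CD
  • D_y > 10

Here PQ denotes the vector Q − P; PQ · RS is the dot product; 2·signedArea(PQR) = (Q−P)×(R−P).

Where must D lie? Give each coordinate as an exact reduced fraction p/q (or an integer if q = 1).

1. D_x = -6  [CA ∥ DB ∩ AB ∥ CD]
2. D_y = 11  [CA ∥ DB ∩ AB ∥ CD]
   → D = (-6, 11)

D = (-6, 11)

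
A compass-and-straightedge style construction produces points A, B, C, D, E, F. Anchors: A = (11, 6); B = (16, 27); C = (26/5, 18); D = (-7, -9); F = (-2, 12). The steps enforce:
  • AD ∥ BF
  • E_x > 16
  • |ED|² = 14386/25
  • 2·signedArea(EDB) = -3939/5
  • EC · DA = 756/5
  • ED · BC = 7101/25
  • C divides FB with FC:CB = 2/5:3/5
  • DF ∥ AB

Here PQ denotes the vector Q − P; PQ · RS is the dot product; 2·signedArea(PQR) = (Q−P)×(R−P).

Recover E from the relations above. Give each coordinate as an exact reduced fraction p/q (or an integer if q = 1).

E = (84/5, -6)

1. E_x = 84/5  [2·signedArea(EDB) = -3939/5 ∩ EC · DA = 756/5]
2. E_y = -6  [2·signedArea(EDB) = -3939/5 ∩ EC · DA = 756/5]
   → E = (84/5, -6)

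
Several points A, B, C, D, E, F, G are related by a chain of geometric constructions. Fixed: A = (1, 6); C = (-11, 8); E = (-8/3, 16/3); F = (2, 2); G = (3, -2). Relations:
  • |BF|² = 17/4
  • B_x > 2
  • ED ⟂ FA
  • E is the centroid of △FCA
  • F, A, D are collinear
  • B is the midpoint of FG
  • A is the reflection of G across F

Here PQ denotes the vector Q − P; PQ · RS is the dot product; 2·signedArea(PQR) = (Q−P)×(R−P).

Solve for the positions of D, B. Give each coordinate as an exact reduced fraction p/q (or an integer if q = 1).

B = (5/2, 0)
D = (16/17, 106/17)

1. D_x = 16/17  [F, A, D are collinear ∩ ED ⟂ FA]
2. D_y = 106/17  [F, A, D are collinear ∩ ED ⟂ FA]
   → D = (16/17, 106/17)
3. B_x = 5/2  [B is the midpoint of FG]
4. B_y = 0  [B is the midpoint of FG]
   → B = (5/2, 0)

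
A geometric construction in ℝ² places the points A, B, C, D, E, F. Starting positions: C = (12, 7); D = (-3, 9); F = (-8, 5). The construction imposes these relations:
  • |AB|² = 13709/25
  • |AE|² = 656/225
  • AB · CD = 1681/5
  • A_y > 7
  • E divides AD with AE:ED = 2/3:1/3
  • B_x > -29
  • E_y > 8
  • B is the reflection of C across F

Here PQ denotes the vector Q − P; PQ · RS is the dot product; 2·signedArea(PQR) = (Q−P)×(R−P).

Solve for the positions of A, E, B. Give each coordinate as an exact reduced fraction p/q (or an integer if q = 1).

1. B_x = -28  [B is the reflection of C across F]
2. B_y = 3  [B is the reflection of C across F]
   → B = (-28, 3)
3. A_x = -5  [line 15·x + -2·y + 449/5 = 0 ∩ |AB|² = 13709/25]
4. A_y = 37/5  [line 15·x + -2·y + 449/5 = 0 ∩ |AB|² = 13709/25]
   → A = (-5, 37/5)
5. E_x = -11/3  [E divides AD with AE:ED = 2/3:1/3]
6. E_y = 127/15  [E divides AD with AE:ED = 2/3:1/3]
   → E = (-11/3, 127/15)

A = (-5, 37/5)
B = (-28, 3)
E = (-11/3, 127/15)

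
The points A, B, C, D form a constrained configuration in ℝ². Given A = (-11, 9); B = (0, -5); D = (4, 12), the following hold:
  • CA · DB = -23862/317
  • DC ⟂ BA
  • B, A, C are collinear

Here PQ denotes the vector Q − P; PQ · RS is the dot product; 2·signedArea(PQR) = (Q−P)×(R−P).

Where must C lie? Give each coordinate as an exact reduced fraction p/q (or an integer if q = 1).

C = (-2134/317, 1131/317)

1. C_x = -2134/317  [B, A, C are collinear ∩ DC ⟂ BA]
2. C_y = 1131/317  [B, A, C are collinear ∩ DC ⟂ BA]
   → C = (-2134/317, 1131/317)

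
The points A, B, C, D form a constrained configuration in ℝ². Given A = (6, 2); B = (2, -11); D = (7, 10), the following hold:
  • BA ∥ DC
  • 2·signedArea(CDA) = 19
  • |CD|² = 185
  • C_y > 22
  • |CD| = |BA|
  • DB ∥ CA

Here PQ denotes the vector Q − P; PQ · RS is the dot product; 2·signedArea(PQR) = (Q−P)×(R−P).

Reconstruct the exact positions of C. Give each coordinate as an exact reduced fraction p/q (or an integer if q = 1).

C = (11, 23)

1. C_x = 11  [DB ∥ CA ∩ BA ∥ DC]
2. C_y = 23  [DB ∥ CA ∩ BA ∥ DC]
   → C = (11, 23)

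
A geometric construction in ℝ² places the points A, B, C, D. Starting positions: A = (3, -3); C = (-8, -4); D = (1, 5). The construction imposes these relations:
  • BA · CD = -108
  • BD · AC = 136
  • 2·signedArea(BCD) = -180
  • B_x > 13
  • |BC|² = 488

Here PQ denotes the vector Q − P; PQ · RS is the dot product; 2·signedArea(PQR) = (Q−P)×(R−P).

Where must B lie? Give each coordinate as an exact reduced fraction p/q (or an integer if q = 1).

1. B_x = 14  [BA · CD = -108 ∩ 2·signedArea(BCD) = -180]
2. B_y = -2  [BA · CD = -108 ∩ 2·signedArea(BCD) = -180]
   → B = (14, -2)

B = (14, -2)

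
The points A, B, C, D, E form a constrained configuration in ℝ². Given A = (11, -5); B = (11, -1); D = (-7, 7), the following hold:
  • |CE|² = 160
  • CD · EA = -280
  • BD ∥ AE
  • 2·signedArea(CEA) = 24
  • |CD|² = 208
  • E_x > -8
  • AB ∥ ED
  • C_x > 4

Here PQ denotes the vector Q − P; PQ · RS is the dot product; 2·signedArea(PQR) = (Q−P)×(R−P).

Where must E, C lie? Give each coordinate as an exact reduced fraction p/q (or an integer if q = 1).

1. E_x = -7  [AB ∥ ED ∩ BD ∥ AE]
2. E_y = 3  [AB ∥ ED ∩ BD ∥ AE]
   → E = (-7, 3)
3. C_x = 5  [2·signedArea(CEA) = 24 ∩ CD · EA = -280]
4. C_y = -1  [2·signedArea(CEA) = 24 ∩ CD · EA = -280]
   → C = (5, -1)

C = (5, -1)
E = (-7, 3)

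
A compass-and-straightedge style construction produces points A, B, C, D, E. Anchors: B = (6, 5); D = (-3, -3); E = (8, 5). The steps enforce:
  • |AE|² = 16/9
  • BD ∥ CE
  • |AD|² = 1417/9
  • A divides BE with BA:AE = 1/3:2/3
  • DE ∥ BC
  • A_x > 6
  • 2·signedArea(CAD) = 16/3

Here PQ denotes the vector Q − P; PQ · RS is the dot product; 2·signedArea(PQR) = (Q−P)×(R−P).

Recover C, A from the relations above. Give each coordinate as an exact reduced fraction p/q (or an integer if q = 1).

A = (20/3, 5)
C = (17, 13)

1. C_x = 17  [BD ∥ CE ∩ DE ∥ BC]
2. C_y = 13  [BD ∥ CE ∩ DE ∥ BC]
   → C = (17, 13)
3. A_x = 20/3  [A divides BE with BA:AE = 1/3:2/3]
4. A_y = 5  [A divides BE with BA:AE = 1/3:2/3]
   → A = (20/3, 5)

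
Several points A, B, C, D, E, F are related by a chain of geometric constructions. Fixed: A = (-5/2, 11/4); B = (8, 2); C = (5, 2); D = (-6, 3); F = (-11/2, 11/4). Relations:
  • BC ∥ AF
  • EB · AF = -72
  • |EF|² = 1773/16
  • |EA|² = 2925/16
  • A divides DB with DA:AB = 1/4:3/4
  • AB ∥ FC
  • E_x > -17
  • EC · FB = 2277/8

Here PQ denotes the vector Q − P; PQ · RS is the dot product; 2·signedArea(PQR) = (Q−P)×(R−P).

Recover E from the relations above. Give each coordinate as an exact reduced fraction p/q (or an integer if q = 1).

1. E_x = -16  [EC · FB = 2277/8 ∩ EB · AF = -72]
2. E_y = 7/2  [EC · FB = 2277/8 ∩ EB · AF = -72]
   → E = (-16, 7/2)

E = (-16, 7/2)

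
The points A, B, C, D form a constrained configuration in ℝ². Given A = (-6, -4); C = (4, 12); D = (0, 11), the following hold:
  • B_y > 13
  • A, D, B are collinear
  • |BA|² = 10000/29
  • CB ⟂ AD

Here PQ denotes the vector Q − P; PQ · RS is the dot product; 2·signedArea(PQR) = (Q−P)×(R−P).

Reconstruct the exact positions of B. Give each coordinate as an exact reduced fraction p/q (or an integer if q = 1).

B = (26/29, 384/29)

1. B_x = 26/29  [A, D, B are collinear ∩ CB ⟂ AD]
2. B_y = 384/29  [A, D, B are collinear ∩ CB ⟂ AD]
   → B = (26/29, 384/29)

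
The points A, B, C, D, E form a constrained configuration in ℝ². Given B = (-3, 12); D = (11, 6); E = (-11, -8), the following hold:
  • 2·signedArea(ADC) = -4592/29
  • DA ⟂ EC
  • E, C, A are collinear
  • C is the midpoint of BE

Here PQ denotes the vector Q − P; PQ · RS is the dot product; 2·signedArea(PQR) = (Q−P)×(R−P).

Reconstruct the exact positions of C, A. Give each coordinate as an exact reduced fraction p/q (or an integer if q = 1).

1. C_x = -7  [C is the midpoint of BE]
2. C_y = 2  [C is the midpoint of BE]
   → C = (-7, 2)
3. A_x = -91/29  [E, C, A are collinear ∩ DA ⟂ EC]
4. A_y = 338/29  [E, C, A are collinear ∩ DA ⟂ EC]
   → A = (-91/29, 338/29)

A = (-91/29, 338/29)
C = (-7, 2)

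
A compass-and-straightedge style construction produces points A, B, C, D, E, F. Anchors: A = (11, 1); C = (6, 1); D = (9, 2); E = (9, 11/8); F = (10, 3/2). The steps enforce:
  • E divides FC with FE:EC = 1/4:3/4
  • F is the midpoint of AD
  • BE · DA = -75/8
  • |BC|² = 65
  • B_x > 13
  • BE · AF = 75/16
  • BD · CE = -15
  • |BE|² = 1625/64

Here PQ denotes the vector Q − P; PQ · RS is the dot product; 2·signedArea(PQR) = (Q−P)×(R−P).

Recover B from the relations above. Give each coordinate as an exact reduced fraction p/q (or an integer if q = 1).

1. B_x = 14  [BE · AF = 75/16 ∩ BD · CE = -15]
2. B_y = 2  [BE · AF = 75/16 ∩ BD · CE = -15]
   → B = (14, 2)

B = (14, 2)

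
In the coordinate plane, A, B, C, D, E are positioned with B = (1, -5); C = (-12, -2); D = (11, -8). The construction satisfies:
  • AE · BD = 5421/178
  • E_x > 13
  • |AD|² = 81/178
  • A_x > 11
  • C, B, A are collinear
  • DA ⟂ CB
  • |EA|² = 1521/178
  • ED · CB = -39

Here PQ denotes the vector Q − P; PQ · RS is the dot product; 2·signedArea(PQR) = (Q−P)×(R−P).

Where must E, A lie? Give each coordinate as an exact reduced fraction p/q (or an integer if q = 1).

A = (1985/178, -1307/178)
E = (14, -8)

1. A_x = 1985/178  [C, B, A are collinear ∩ DA ⟂ CB]
2. A_y = -1307/178  [C, B, A are collinear ∩ DA ⟂ CB]
   → A = (1985/178, -1307/178)
3. E_x = 14  [ED · CB = -39 ∩ AE · BD = 5421/178]
4. E_y = -8  [ED · CB = -39 ∩ AE · BD = 5421/178]
   → E = (14, -8)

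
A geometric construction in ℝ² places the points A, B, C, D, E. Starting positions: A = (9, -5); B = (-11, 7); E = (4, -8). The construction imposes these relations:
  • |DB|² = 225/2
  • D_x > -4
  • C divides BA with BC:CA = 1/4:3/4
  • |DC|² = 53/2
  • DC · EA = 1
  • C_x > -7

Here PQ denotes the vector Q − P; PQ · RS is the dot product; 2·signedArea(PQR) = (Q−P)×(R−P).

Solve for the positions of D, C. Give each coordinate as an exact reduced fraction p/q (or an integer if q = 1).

1. C_x = -6  [C divides BA with BC:CA = 1/4:3/4]
2. C_y = 4  [C divides BA with BC:CA = 1/4:3/4]
   → C = (-6, 4)
3. D_x = -7/2  [line -5·x + -3·y + -19 = 0 ∩ |DB|² = 225/2]
4. D_y = -1/2  [line -5·x + -3·y + -19 = 0 ∩ |DB|² = 225/2]
   → D = (-7/2, -1/2)

C = (-6, 4)
D = (-7/2, -1/2)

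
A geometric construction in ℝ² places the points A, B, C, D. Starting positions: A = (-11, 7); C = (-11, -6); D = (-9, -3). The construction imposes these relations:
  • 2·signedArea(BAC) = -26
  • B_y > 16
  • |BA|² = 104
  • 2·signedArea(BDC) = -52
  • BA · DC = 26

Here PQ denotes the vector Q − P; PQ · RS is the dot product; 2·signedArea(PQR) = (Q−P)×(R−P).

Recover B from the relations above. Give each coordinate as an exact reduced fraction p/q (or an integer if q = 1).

B = (-13, 17)

1. B_x = -13  [2·signedArea(BAC) = -26 ∩ BA · DC = 26]
2. B_y = 17  [2·signedArea(BAC) = -26 ∩ BA · DC = 26]
   → B = (-13, 17)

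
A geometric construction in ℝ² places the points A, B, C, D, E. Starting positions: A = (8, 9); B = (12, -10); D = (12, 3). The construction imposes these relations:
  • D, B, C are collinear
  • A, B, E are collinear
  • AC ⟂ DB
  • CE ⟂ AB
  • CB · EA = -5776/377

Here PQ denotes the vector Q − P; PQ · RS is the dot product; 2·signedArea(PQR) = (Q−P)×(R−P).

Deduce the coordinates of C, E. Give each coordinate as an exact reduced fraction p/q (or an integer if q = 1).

C = (12, 9)
E = (3080/377, 3089/377)

1. C_x = 12  [D, B, C are collinear ∩ AC ⟂ DB]
2. C_y = 9  [D, B, C are collinear ∩ AC ⟂ DB]
   → C = (12, 9)
3. E_x = 3080/377  [A, B, E are collinear ∩ CE ⟂ AB]
4. E_y = 3089/377  [A, B, E are collinear ∩ CE ⟂ AB]
   → E = (3080/377, 3089/377)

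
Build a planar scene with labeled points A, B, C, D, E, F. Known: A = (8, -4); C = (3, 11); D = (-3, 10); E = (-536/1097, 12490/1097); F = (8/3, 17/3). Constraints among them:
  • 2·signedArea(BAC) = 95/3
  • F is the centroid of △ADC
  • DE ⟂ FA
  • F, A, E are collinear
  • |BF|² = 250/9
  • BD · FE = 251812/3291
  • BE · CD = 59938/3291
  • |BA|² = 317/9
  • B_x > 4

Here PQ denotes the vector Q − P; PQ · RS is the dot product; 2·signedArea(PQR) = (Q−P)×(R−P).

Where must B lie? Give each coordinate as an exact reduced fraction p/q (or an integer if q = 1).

B = (13/3, 2/3)

1. B_x = 13/3  [BE · CD = 59938/3291 ∩ BD · FE = 251812/3291]
2. B_y = 2/3  [BE · CD = 59938/3291 ∩ BD · FE = 251812/3291]
   → B = (13/3, 2/3)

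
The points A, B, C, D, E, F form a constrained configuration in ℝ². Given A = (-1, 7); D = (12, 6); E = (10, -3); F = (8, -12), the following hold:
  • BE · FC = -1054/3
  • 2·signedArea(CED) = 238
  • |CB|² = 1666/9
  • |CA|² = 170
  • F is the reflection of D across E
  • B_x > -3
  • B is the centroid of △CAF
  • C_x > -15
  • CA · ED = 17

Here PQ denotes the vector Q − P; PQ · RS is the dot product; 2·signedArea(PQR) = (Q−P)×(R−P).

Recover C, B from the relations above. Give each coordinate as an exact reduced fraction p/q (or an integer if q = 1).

B = (-7/3, 1)
C = (-14, 8)

1. C_x = -14  [CA · ED = 17 ∩ 2·signedArea(CED) = 238]
2. C_y = 8  [CA · ED = 17 ∩ 2·signedArea(CED) = 238]
   → C = (-14, 8)
3. B_x = -7/3  [B is the centroid of △CAF]
4. B_y = 1  [B is the centroid of △CAF]
   → B = (-7/3, 1)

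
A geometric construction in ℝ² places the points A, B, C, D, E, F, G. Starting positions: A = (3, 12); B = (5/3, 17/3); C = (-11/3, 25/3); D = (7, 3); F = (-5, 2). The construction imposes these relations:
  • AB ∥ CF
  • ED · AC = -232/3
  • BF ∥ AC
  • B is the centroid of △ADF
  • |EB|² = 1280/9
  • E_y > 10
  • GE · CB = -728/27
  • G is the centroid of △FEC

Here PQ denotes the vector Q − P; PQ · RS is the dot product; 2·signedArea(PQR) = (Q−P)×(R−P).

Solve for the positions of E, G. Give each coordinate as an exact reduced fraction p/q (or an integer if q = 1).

E = (-9, 11)
G = (-53/9, 64/9)

1. E_x = -9  [line 20/3·x + 11/3·y + 59/3 = 0 ∩ |EB|² = 1280/9]
2. E_y = 11  [line 20/3·x + 11/3·y + 59/3 = 0 ∩ |EB|² = 1280/9]
   → E = (-9, 11)
3. G_x = -53/9  [G is the centroid of △FEC]
4. G_y = 64/9  [G is the centroid of △FEC]
   → G = (-53/9, 64/9)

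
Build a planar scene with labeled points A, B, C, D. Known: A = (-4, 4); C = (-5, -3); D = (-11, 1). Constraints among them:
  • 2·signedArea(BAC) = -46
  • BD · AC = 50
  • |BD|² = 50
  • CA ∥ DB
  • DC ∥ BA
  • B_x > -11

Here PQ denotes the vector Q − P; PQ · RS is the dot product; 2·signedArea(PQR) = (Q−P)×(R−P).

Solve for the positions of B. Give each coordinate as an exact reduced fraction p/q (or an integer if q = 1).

B = (-10, 8)

1. B_x = -10  [DC ∥ BA ∩ CA ∥ DB]
2. B_y = 8  [DC ∥ BA ∩ CA ∥ DB]
   → B = (-10, 8)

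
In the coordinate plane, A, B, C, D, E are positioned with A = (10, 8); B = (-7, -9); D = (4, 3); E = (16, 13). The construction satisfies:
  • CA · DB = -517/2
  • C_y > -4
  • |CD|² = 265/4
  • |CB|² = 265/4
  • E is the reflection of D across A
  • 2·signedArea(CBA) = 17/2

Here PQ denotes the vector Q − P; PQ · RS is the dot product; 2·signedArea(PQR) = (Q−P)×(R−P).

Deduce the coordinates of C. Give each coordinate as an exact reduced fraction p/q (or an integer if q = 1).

C = (-3/2, -3)

1. C_x = -3/2  [CA · DB = -517/2 ∩ 2·signedArea(CBA) = 17/2]
2. C_y = -3  [CA · DB = -517/2 ∩ 2·signedArea(CBA) = 17/2]
   → C = (-3/2, -3)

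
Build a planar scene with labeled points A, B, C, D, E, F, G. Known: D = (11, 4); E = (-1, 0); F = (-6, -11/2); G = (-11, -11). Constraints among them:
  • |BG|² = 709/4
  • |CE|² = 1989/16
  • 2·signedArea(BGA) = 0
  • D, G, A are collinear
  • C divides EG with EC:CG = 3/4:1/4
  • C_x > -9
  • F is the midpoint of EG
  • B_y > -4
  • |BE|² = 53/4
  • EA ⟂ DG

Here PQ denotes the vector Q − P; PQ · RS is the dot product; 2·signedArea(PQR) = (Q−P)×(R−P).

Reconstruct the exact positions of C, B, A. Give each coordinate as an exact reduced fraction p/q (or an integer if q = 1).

1. C_x = -17/2  [C divides EG with EC:CG = 3/4:1/4]
2. C_y = -33/4  [C divides EG with EC:CG = 3/4:1/4]
   → C = (-17/2, -33/4)
3. A_x = 671/709  [D, G, A are collinear ∩ EA ⟂ DG]
4. A_y = -2024/709  [D, G, A are collinear ∩ EA ⟂ DG]
   → A = (671/709, -2024/709)
5. B_x = 0  [line -5775/709·x + 8470/709·y + 29645/709 = 0 ∩ |BG|² = 709/4]
6. B_y = -7/2  [line -5775/709·x + 8470/709·y + 29645/709 = 0 ∩ |BG|² = 709/4]
   → B = (0, -7/2)

A = (671/709, -2024/709)
B = (0, -7/2)
C = (-17/2, -33/4)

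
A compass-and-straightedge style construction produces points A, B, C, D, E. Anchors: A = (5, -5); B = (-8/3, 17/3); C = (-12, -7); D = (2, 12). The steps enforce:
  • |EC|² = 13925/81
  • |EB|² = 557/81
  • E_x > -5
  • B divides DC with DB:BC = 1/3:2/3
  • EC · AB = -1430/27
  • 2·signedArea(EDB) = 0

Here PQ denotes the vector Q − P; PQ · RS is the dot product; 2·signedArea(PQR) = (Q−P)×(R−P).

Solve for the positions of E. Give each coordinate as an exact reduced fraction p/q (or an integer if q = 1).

1. E_x = -38/9  [2·signedArea(EDB) = 0 ∩ EC · AB = -1430/27]
2. E_y = 32/9  [2·signedArea(EDB) = 0 ∩ EC · AB = -1430/27]
   → E = (-38/9, 32/9)

E = (-38/9, 32/9)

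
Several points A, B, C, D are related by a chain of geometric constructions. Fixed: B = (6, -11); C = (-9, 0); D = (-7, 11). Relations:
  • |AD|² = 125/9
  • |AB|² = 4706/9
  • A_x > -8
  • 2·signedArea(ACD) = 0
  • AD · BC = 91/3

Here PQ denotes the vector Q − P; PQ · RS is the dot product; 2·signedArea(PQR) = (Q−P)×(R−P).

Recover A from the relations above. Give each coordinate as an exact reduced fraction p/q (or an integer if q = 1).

1. A_x = -23/3  [2·signedArea(ACD) = 0 ∩ AD · BC = 91/3]
2. A_y = 22/3  [2·signedArea(ACD) = 0 ∩ AD · BC = 91/3]
   → A = (-23/3, 22/3)

A = (-23/3, 22/3)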